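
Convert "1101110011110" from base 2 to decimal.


Input: "1101110011110" in base 2
Positional expansion:
  Digit '1' (value 1) x 2^12 = 4096
  Digit '1' (value 1) x 2^11 = 2048
  Digit '0' (value 0) x 2^10 = 0
  Digit '1' (value 1) x 2^9 = 512
  Digit '1' (value 1) x 2^8 = 256
  Digit '1' (value 1) x 2^7 = 128
  Digit '0' (value 0) x 2^6 = 0
  Digit '0' (value 0) x 2^5 = 0
  Digit '1' (value 1) x 2^4 = 16
  Digit '1' (value 1) x 2^3 = 8
  Digit '1' (value 1) x 2^2 = 4
  Digit '1' (value 1) x 2^1 = 2
  Digit '0' (value 0) x 2^0 = 0
Sum = 7070

7070


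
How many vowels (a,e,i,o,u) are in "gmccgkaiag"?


Input: gmccgkaiag
Checking each character:
  'g' at position 0: consonant
  'm' at position 1: consonant
  'c' at position 2: consonant
  'c' at position 3: consonant
  'g' at position 4: consonant
  'k' at position 5: consonant
  'a' at position 6: vowel (running total: 1)
  'i' at position 7: vowel (running total: 2)
  'a' at position 8: vowel (running total: 3)
  'g' at position 9: consonant
Total vowels: 3

3


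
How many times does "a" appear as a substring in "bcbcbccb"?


Searching for "a" in "bcbcbccb"
Scanning each position:
  Position 0: "b" => no
  Position 1: "c" => no
  Position 2: "b" => no
  Position 3: "c" => no
  Position 4: "b" => no
  Position 5: "c" => no
  Position 6: "c" => no
  Position 7: "b" => no
Total occurrences: 0

0


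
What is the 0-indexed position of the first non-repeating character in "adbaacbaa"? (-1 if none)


Input: adbaacbaa
Character frequencies:
  'a': 5
  'b': 2
  'c': 1
  'd': 1
Scanning left to right for freq == 1:
  Position 0 ('a'): freq=5, skip
  Position 1 ('d'): unique! => answer = 1

1


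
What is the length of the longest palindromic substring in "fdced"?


Input: "fdced"
Checking substrings for palindromes:
  No multi-char palindromic substrings found
Longest palindromic substring: "f" with length 1

1


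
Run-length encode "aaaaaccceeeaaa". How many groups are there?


Input: aaaaaccceeeaaa
Scanning for consecutive runs:
  Group 1: 'a' x 5 (positions 0-4)
  Group 2: 'c' x 3 (positions 5-7)
  Group 3: 'e' x 3 (positions 8-10)
  Group 4: 'a' x 3 (positions 11-13)
Total groups: 4

4


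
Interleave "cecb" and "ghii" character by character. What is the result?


Interleaving "cecb" and "ghii":
  Position 0: 'c' from first, 'g' from second => "cg"
  Position 1: 'e' from first, 'h' from second => "eh"
  Position 2: 'c' from first, 'i' from second => "ci"
  Position 3: 'b' from first, 'i' from second => "bi"
Result: cgehcibi

cgehcibi


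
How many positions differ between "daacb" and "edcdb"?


Comparing "daacb" and "edcdb" position by position:
  Position 0: 'd' vs 'e' => DIFFER
  Position 1: 'a' vs 'd' => DIFFER
  Position 2: 'a' vs 'c' => DIFFER
  Position 3: 'c' vs 'd' => DIFFER
  Position 4: 'b' vs 'b' => same
Positions that differ: 4

4


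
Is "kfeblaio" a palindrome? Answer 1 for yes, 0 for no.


Input: kfeblaio
Reversed: oialbefk
  Compare pos 0 ('k') with pos 7 ('o'): MISMATCH
  Compare pos 1 ('f') with pos 6 ('i'): MISMATCH
  Compare pos 2 ('e') with pos 5 ('a'): MISMATCH
  Compare pos 3 ('b') with pos 4 ('l'): MISMATCH
Result: not a palindrome

0


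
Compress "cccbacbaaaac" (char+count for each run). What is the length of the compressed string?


Input: cccbacbaaaac
Runs:
  'c' x 3 => "c3"
  'b' x 1 => "b1"
  'a' x 1 => "a1"
  'c' x 1 => "c1"
  'b' x 1 => "b1"
  'a' x 4 => "a4"
  'c' x 1 => "c1"
Compressed: "c3b1a1c1b1a4c1"
Compressed length: 14

14


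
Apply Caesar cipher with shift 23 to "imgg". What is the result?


Caesar cipher: shift "imgg" by 23
  'i' (pos 8) + 23 = pos 5 = 'f'
  'm' (pos 12) + 23 = pos 9 = 'j'
  'g' (pos 6) + 23 = pos 3 = 'd'
  'g' (pos 6) + 23 = pos 3 = 'd'
Result: fjdd

fjdd


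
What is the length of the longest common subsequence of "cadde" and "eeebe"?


LCS of "cadde" and "eeebe"
DP table:
           e    e    e    b    e
      0    0    0    0    0    0
  c   0    0    0    0    0    0
  a   0    0    0    0    0    0
  d   0    0    0    0    0    0
  d   0    0    0    0    0    0
  e   0    1    1    1    1    1
LCS length = dp[5][5] = 1

1


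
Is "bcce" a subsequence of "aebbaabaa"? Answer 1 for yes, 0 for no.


Check if "bcce" is a subsequence of "aebbaabaa"
Greedy scan:
  Position 0 ('a'): no match needed
  Position 1 ('e'): no match needed
  Position 2 ('b'): matches sub[0] = 'b'
  Position 3 ('b'): no match needed
  Position 4 ('a'): no match needed
  Position 5 ('a'): no match needed
  Position 6 ('b'): no match needed
  Position 7 ('a'): no match needed
  Position 8 ('a'): no match needed
Only matched 1/4 characters => not a subsequence

0


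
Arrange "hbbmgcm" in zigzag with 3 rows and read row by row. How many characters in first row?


Zigzag "hbbmgcm" into 3 rows:
Placing characters:
  'h' => row 0
  'b' => row 1
  'b' => row 2
  'm' => row 1
  'g' => row 0
  'c' => row 1
  'm' => row 2
Rows:
  Row 0: "hg"
  Row 1: "bmc"
  Row 2: "bm"
First row length: 2

2


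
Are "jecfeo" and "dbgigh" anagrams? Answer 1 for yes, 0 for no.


Strings: "jecfeo", "dbgigh"
Sorted first:  ceefjo
Sorted second: bdgghi
Differ at position 0: 'c' vs 'b' => not anagrams

0


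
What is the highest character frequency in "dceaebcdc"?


Input: dceaebcdc
Character counts:
  'a': 1
  'b': 1
  'c': 3
  'd': 2
  'e': 2
Maximum frequency: 3

3


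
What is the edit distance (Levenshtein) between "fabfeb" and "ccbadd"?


Computing edit distance: "fabfeb" -> "ccbadd"
DP table:
           c    c    b    a    d    d
      0    1    2    3    4    5    6
  f   1    1    2    3    4    5    6
  a   2    2    2    3    3    4    5
  b   3    3    3    2    3    4    5
  f   4    4    4    3    3    4    5
  e   5    5    5    4    4    4    5
  b   6    6    6    5    5    5    5
Edit distance = dp[6][6] = 5

5


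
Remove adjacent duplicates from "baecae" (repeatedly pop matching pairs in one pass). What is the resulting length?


Input: baecae
Stack-based adjacent duplicate removal:
  Read 'b': push. Stack: b
  Read 'a': push. Stack: ba
  Read 'e': push. Stack: bae
  Read 'c': push. Stack: baec
  Read 'a': push. Stack: baeca
  Read 'e': push. Stack: baecae
Final stack: "baecae" (length 6)

6


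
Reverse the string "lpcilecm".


Input: lpcilecm
Reading characters right to left:
  Position 7: 'm'
  Position 6: 'c'
  Position 5: 'e'
  Position 4: 'l'
  Position 3: 'i'
  Position 2: 'c'
  Position 1: 'p'
  Position 0: 'l'
Reversed: mcelicpl

mcelicpl


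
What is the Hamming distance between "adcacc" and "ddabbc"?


Comparing "adcacc" and "ddabbc" position by position:
  Position 0: 'a' vs 'd' => differ
  Position 1: 'd' vs 'd' => same
  Position 2: 'c' vs 'a' => differ
  Position 3: 'a' vs 'b' => differ
  Position 4: 'c' vs 'b' => differ
  Position 5: 'c' vs 'c' => same
Total differences (Hamming distance): 4

4


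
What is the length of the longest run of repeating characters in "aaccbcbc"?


Input: "aaccbcbc"
Scanning for longest run:
  Position 1 ('a'): continues run of 'a', length=2
  Position 2 ('c'): new char, reset run to 1
  Position 3 ('c'): continues run of 'c', length=2
  Position 4 ('b'): new char, reset run to 1
  Position 5 ('c'): new char, reset run to 1
  Position 6 ('b'): new char, reset run to 1
  Position 7 ('c'): new char, reset run to 1
Longest run: 'a' with length 2

2


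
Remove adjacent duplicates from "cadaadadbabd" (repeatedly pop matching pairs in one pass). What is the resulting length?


Input: cadaadadbabd
Stack-based adjacent duplicate removal:
  Read 'c': push. Stack: c
  Read 'a': push. Stack: ca
  Read 'd': push. Stack: cad
  Read 'a': push. Stack: cada
  Read 'a': matches stack top 'a' => pop. Stack: cad
  Read 'd': matches stack top 'd' => pop. Stack: ca
  Read 'a': matches stack top 'a' => pop. Stack: c
  Read 'd': push. Stack: cd
  Read 'b': push. Stack: cdb
  Read 'a': push. Stack: cdba
  Read 'b': push. Stack: cdbab
  Read 'd': push. Stack: cdbabd
Final stack: "cdbabd" (length 6)

6


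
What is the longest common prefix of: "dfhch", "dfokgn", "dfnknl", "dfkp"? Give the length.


Words: dfhch, dfokgn, dfnknl, dfkp
  Position 0: all 'd' => match
  Position 1: all 'f' => match
  Position 2: ('h', 'o', 'n', 'k') => mismatch, stop
LCP = "df" (length 2)

2


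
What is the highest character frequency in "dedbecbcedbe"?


Input: dedbecbcedbe
Character counts:
  'b': 3
  'c': 2
  'd': 3
  'e': 4
Maximum frequency: 4

4


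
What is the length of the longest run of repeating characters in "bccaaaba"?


Input: "bccaaaba"
Scanning for longest run:
  Position 1 ('c'): new char, reset run to 1
  Position 2 ('c'): continues run of 'c', length=2
  Position 3 ('a'): new char, reset run to 1
  Position 4 ('a'): continues run of 'a', length=2
  Position 5 ('a'): continues run of 'a', length=3
  Position 6 ('b'): new char, reset run to 1
  Position 7 ('a'): new char, reset run to 1
Longest run: 'a' with length 3

3


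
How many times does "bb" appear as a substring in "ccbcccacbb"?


Searching for "bb" in "ccbcccacbb"
Scanning each position:
  Position 0: "cc" => no
  Position 1: "cb" => no
  Position 2: "bc" => no
  Position 3: "cc" => no
  Position 4: "cc" => no
  Position 5: "ca" => no
  Position 6: "ac" => no
  Position 7: "cb" => no
  Position 8: "bb" => MATCH
Total occurrences: 1

1


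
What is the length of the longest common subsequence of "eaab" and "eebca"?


LCS of "eaab" and "eebca"
DP table:
           e    e    b    c    a
      0    0    0    0    0    0
  e   0    1    1    1    1    1
  a   0    1    1    1    1    2
  a   0    1    1    1    1    2
  b   0    1    1    2    2    2
LCS length = dp[4][5] = 2

2


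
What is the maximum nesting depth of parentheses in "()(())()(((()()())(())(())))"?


Input: "()(())()(((()()())(())(())))"
Tracking depth:
  Position 0 '(': depth becomes 1
  Position 1 ')': depth becomes 0
  Position 2 '(': depth becomes 1
  Position 3 '(': depth becomes 2
  Position 4 ')': depth becomes 1
  Position 5 ')': depth becomes 0
  Position 6 '(': depth becomes 1
  Position 7 ')': depth becomes 0
  Position 8 '(': depth becomes 1
  Position 9 '(': depth becomes 2
  Position 10 '(': depth becomes 3
  Position 11 '(': depth becomes 4
  Position 12 ')': depth becomes 3
  Position 13 '(': depth becomes 4
  Position 14 ')': depth becomes 3
  Position 15 '(': depth becomes 4
  Position 16 ')': depth becomes 3
  Position 17 ')': depth becomes 2
  Position 18 '(': depth becomes 3
  Position 19 '(': depth becomes 4
  Position 20 ')': depth becomes 3
  Position 21 ')': depth becomes 2
  Position 22 '(': depth becomes 3
  Position 23 '(': depth becomes 4
  Position 24 ')': depth becomes 3
  Position 25 ')': depth becomes 2
  Position 26 ')': depth becomes 1
  Position 27 ')': depth becomes 0
Maximum depth reached: 4

4


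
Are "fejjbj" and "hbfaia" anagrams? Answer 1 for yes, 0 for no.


Strings: "fejjbj", "hbfaia"
Sorted first:  befjjj
Sorted second: aabfhi
Differ at position 0: 'b' vs 'a' => not anagrams

0


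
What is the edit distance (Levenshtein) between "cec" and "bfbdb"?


Computing edit distance: "cec" -> "bfbdb"
DP table:
           b    f    b    d    b
      0    1    2    3    4    5
  c   1    1    2    3    4    5
  e   2    2    2    3    4    5
  c   3    3    3    3    4    5
Edit distance = dp[3][5] = 5

5


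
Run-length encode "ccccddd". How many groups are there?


Input: ccccddd
Scanning for consecutive runs:
  Group 1: 'c' x 4 (positions 0-3)
  Group 2: 'd' x 3 (positions 4-6)
Total groups: 2

2


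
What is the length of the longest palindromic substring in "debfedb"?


Input: "debfedb"
Checking substrings for palindromes:
  No multi-char palindromic substrings found
Longest palindromic substring: "d" with length 1

1


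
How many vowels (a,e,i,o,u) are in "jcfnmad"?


Input: jcfnmad
Checking each character:
  'j' at position 0: consonant
  'c' at position 1: consonant
  'f' at position 2: consonant
  'n' at position 3: consonant
  'm' at position 4: consonant
  'a' at position 5: vowel (running total: 1)
  'd' at position 6: consonant
Total vowels: 1

1


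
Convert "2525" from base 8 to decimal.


Input: "2525" in base 8
Positional expansion:
  Digit '2' (value 2) x 8^3 = 1024
  Digit '5' (value 5) x 8^2 = 320
  Digit '2' (value 2) x 8^1 = 16
  Digit '5' (value 5) x 8^0 = 5
Sum = 1365

1365


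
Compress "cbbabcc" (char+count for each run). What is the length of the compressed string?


Input: cbbabcc
Runs:
  'c' x 1 => "c1"
  'b' x 2 => "b2"
  'a' x 1 => "a1"
  'b' x 1 => "b1"
  'c' x 2 => "c2"
Compressed: "c1b2a1b1c2"
Compressed length: 10

10


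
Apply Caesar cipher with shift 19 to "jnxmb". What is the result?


Caesar cipher: shift "jnxmb" by 19
  'j' (pos 9) + 19 = pos 2 = 'c'
  'n' (pos 13) + 19 = pos 6 = 'g'
  'x' (pos 23) + 19 = pos 16 = 'q'
  'm' (pos 12) + 19 = pos 5 = 'f'
  'b' (pos 1) + 19 = pos 20 = 'u'
Result: cgqfu

cgqfu


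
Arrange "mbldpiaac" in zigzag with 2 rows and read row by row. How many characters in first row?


Zigzag "mbldpiaac" into 2 rows:
Placing characters:
  'm' => row 0
  'b' => row 1
  'l' => row 0
  'd' => row 1
  'p' => row 0
  'i' => row 1
  'a' => row 0
  'a' => row 1
  'c' => row 0
Rows:
  Row 0: "mlpac"
  Row 1: "bdia"
First row length: 5

5


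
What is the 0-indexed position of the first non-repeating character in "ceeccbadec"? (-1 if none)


Input: ceeccbadec
Character frequencies:
  'a': 1
  'b': 1
  'c': 4
  'd': 1
  'e': 3
Scanning left to right for freq == 1:
  Position 0 ('c'): freq=4, skip
  Position 1 ('e'): freq=3, skip
  Position 2 ('e'): freq=3, skip
  Position 3 ('c'): freq=4, skip
  Position 4 ('c'): freq=4, skip
  Position 5 ('b'): unique! => answer = 5

5


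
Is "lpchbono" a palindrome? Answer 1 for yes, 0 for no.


Input: lpchbono
Reversed: onobhcpl
  Compare pos 0 ('l') with pos 7 ('o'): MISMATCH
  Compare pos 1 ('p') with pos 6 ('n'): MISMATCH
  Compare pos 2 ('c') with pos 5 ('o'): MISMATCH
  Compare pos 3 ('h') with pos 4 ('b'): MISMATCH
Result: not a palindrome

0


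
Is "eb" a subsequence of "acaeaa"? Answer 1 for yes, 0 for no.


Check if "eb" is a subsequence of "acaeaa"
Greedy scan:
  Position 0 ('a'): no match needed
  Position 1 ('c'): no match needed
  Position 2 ('a'): no match needed
  Position 3 ('e'): matches sub[0] = 'e'
  Position 4 ('a'): no match needed
  Position 5 ('a'): no match needed
Only matched 1/2 characters => not a subsequence

0


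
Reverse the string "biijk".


Input: biijk
Reading characters right to left:
  Position 4: 'k'
  Position 3: 'j'
  Position 2: 'i'
  Position 1: 'i'
  Position 0: 'b'
Reversed: kjiib

kjiib


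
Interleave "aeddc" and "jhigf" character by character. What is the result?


Interleaving "aeddc" and "jhigf":
  Position 0: 'a' from first, 'j' from second => "aj"
  Position 1: 'e' from first, 'h' from second => "eh"
  Position 2: 'd' from first, 'i' from second => "di"
  Position 3: 'd' from first, 'g' from second => "dg"
  Position 4: 'c' from first, 'f' from second => "cf"
Result: ajehdidgcf

ajehdidgcf


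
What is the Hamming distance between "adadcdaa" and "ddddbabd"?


Comparing "adadcdaa" and "ddddbabd" position by position:
  Position 0: 'a' vs 'd' => differ
  Position 1: 'd' vs 'd' => same
  Position 2: 'a' vs 'd' => differ
  Position 3: 'd' vs 'd' => same
  Position 4: 'c' vs 'b' => differ
  Position 5: 'd' vs 'a' => differ
  Position 6: 'a' vs 'b' => differ
  Position 7: 'a' vs 'd' => differ
Total differences (Hamming distance): 6

6


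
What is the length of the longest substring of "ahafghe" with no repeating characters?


Input: "ahafghe"
Sliding window (track last position of each char):
  Position 0 ('a'): window [0,0] length 1 -- new best
  Position 1 ('h'): window [0,1] length 2 -- new best
  Position 2 ('a'): repeat (last at 0), move window start to 1
  Position 2 ('a'): window [1,2] length 2
  Position 3 ('f'): window [1,3] length 3 -- new best
  Position 4 ('g'): window [1,4] length 4 -- new best
  Position 5 ('h'): repeat (last at 1), move window start to 2
  Position 5 ('h'): window [2,5] length 4
  Position 6 ('e'): window [2,6] length 5 -- new best
Longest substring with no repeats: "afghe" with length 5

5


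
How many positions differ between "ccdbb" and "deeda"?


Comparing "ccdbb" and "deeda" position by position:
  Position 0: 'c' vs 'd' => DIFFER
  Position 1: 'c' vs 'e' => DIFFER
  Position 2: 'd' vs 'e' => DIFFER
  Position 3: 'b' vs 'd' => DIFFER
  Position 4: 'b' vs 'a' => DIFFER
Positions that differ: 5

5


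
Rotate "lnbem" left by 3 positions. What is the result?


Input: "lnbem", rotate left by 3
First 3 characters: "lnb"
Remaining characters: "em"
Concatenate remaining + first: "em" + "lnb" = "emlnb"

emlnb


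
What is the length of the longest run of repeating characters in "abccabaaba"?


Input: "abccabaaba"
Scanning for longest run:
  Position 1 ('b'): new char, reset run to 1
  Position 2 ('c'): new char, reset run to 1
  Position 3 ('c'): continues run of 'c', length=2
  Position 4 ('a'): new char, reset run to 1
  Position 5 ('b'): new char, reset run to 1
  Position 6 ('a'): new char, reset run to 1
  Position 7 ('a'): continues run of 'a', length=2
  Position 8 ('b'): new char, reset run to 1
  Position 9 ('a'): new char, reset run to 1
Longest run: 'c' with length 2

2


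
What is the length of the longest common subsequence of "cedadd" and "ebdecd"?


LCS of "cedadd" and "ebdecd"
DP table:
           e    b    d    e    c    d
      0    0    0    0    0    0    0
  c   0    0    0    0    0    1    1
  e   0    1    1    1    1    1    1
  d   0    1    1    2    2    2    2
  a   0    1    1    2    2    2    2
  d   0    1    1    2    2    2    3
  d   0    1    1    2    2    2    3
LCS length = dp[6][6] = 3

3


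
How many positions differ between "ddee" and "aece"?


Comparing "ddee" and "aece" position by position:
  Position 0: 'd' vs 'a' => DIFFER
  Position 1: 'd' vs 'e' => DIFFER
  Position 2: 'e' vs 'c' => DIFFER
  Position 3: 'e' vs 'e' => same
Positions that differ: 3

3


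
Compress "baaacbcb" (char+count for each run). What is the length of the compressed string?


Input: baaacbcb
Runs:
  'b' x 1 => "b1"
  'a' x 3 => "a3"
  'c' x 1 => "c1"
  'b' x 1 => "b1"
  'c' x 1 => "c1"
  'b' x 1 => "b1"
Compressed: "b1a3c1b1c1b1"
Compressed length: 12

12


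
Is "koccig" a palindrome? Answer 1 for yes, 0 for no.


Input: koccig
Reversed: giccok
  Compare pos 0 ('k') with pos 5 ('g'): MISMATCH
  Compare pos 1 ('o') with pos 4 ('i'): MISMATCH
  Compare pos 2 ('c') with pos 3 ('c'): match
Result: not a palindrome

0


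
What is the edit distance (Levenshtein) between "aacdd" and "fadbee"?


Computing edit distance: "aacdd" -> "fadbee"
DP table:
           f    a    d    b    e    e
      0    1    2    3    4    5    6
  a   1    1    1    2    3    4    5
  a   2    2    1    2    3    4    5
  c   3    3    2    2    3    4    5
  d   4    4    3    2    3    4    5
  d   5    5    4    3    3    4    5
Edit distance = dp[5][6] = 5

5


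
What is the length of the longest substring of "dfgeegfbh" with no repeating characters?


Input: "dfgeegfbh"
Sliding window (track last position of each char):
  Position 0 ('d'): window [0,0] length 1 -- new best
  Position 1 ('f'): window [0,1] length 2 -- new best
  Position 2 ('g'): window [0,2] length 3 -- new best
  Position 3 ('e'): window [0,3] length 4 -- new best
  Position 4 ('e'): repeat (last at 3), move window start to 4
  Position 4 ('e'): window [4,4] length 1
  Position 5 ('g'): window [4,5] length 2
  Position 6 ('f'): window [4,6] length 3
  Position 7 ('b'): window [4,7] length 4
  Position 8 ('h'): window [4,8] length 5 -- new best
Longest substring with no repeats: "egfbh" with length 5

5


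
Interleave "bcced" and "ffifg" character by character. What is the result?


Interleaving "bcced" and "ffifg":
  Position 0: 'b' from first, 'f' from second => "bf"
  Position 1: 'c' from first, 'f' from second => "cf"
  Position 2: 'c' from first, 'i' from second => "ci"
  Position 3: 'e' from first, 'f' from second => "ef"
  Position 4: 'd' from first, 'g' from second => "dg"
Result: bfcfciefdg

bfcfciefdg


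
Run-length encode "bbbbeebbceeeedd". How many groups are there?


Input: bbbbeebbceeeedd
Scanning for consecutive runs:
  Group 1: 'b' x 4 (positions 0-3)
  Group 2: 'e' x 2 (positions 4-5)
  Group 3: 'b' x 2 (positions 6-7)
  Group 4: 'c' x 1 (positions 8-8)
  Group 5: 'e' x 4 (positions 9-12)
  Group 6: 'd' x 2 (positions 13-14)
Total groups: 6

6


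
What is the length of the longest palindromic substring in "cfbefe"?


Input: "cfbefe"
Checking substrings for palindromes:
  [3:6] "efe" (len 3) => palindrome
Longest palindromic substring: "efe" with length 3

3


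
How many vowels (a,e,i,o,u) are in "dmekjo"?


Input: dmekjo
Checking each character:
  'd' at position 0: consonant
  'm' at position 1: consonant
  'e' at position 2: vowel (running total: 1)
  'k' at position 3: consonant
  'j' at position 4: consonant
  'o' at position 5: vowel (running total: 2)
Total vowels: 2

2


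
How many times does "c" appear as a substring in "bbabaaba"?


Searching for "c" in "bbabaaba"
Scanning each position:
  Position 0: "b" => no
  Position 1: "b" => no
  Position 2: "a" => no
  Position 3: "b" => no
  Position 4: "a" => no
  Position 5: "a" => no
  Position 6: "b" => no
  Position 7: "a" => no
Total occurrences: 0

0


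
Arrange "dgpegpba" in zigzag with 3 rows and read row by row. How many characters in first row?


Zigzag "dgpegpba" into 3 rows:
Placing characters:
  'd' => row 0
  'g' => row 1
  'p' => row 2
  'e' => row 1
  'g' => row 0
  'p' => row 1
  'b' => row 2
  'a' => row 1
Rows:
  Row 0: "dg"
  Row 1: "gepa"
  Row 2: "pb"
First row length: 2

2


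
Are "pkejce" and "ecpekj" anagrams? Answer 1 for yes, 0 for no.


Strings: "pkejce", "ecpekj"
Sorted first:  ceejkp
Sorted second: ceejkp
Sorted forms match => anagrams

1


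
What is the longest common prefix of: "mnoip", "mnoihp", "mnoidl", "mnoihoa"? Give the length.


Words: mnoip, mnoihp, mnoidl, mnoihoa
  Position 0: all 'm' => match
  Position 1: all 'n' => match
  Position 2: all 'o' => match
  Position 3: all 'i' => match
  Position 4: ('p', 'h', 'd', 'h') => mismatch, stop
LCP = "mnoi" (length 4)

4


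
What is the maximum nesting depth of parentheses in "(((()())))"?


Input: "(((()())))"
Tracking depth:
  Position 0 '(': depth becomes 1
  Position 1 '(': depth becomes 2
  Position 2 '(': depth becomes 3
  Position 3 '(': depth becomes 4
  Position 4 ')': depth becomes 3
  Position 5 '(': depth becomes 4
  Position 6 ')': depth becomes 3
  Position 7 ')': depth becomes 2
  Position 8 ')': depth becomes 1
  Position 9 ')': depth becomes 0
Maximum depth reached: 4

4


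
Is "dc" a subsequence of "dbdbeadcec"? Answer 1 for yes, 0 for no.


Check if "dc" is a subsequence of "dbdbeadcec"
Greedy scan:
  Position 0 ('d'): matches sub[0] = 'd'
  Position 1 ('b'): no match needed
  Position 2 ('d'): no match needed
  Position 3 ('b'): no match needed
  Position 4 ('e'): no match needed
  Position 5 ('a'): no match needed
  Position 6 ('d'): no match needed
  Position 7 ('c'): matches sub[1] = 'c'
  Position 8 ('e'): no match needed
  Position 9 ('c'): no match needed
All 2 characters matched => is a subsequence

1


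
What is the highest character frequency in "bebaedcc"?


Input: bebaedcc
Character counts:
  'a': 1
  'b': 2
  'c': 2
  'd': 1
  'e': 2
Maximum frequency: 2

2


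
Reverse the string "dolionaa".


Input: dolionaa
Reading characters right to left:
  Position 7: 'a'
  Position 6: 'a'
  Position 5: 'n'
  Position 4: 'o'
  Position 3: 'i'
  Position 2: 'l'
  Position 1: 'o'
  Position 0: 'd'
Reversed: aanoilod

aanoilod


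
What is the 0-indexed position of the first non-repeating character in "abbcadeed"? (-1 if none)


Input: abbcadeed
Character frequencies:
  'a': 2
  'b': 2
  'c': 1
  'd': 2
  'e': 2
Scanning left to right for freq == 1:
  Position 0 ('a'): freq=2, skip
  Position 1 ('b'): freq=2, skip
  Position 2 ('b'): freq=2, skip
  Position 3 ('c'): unique! => answer = 3

3


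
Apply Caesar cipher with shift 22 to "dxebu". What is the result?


Caesar cipher: shift "dxebu" by 22
  'd' (pos 3) + 22 = pos 25 = 'z'
  'x' (pos 23) + 22 = pos 19 = 't'
  'e' (pos 4) + 22 = pos 0 = 'a'
  'b' (pos 1) + 22 = pos 23 = 'x'
  'u' (pos 20) + 22 = pos 16 = 'q'
Result: ztaxq

ztaxq


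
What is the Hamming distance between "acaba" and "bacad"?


Comparing "acaba" and "bacad" position by position:
  Position 0: 'a' vs 'b' => differ
  Position 1: 'c' vs 'a' => differ
  Position 2: 'a' vs 'c' => differ
  Position 3: 'b' vs 'a' => differ
  Position 4: 'a' vs 'd' => differ
Total differences (Hamming distance): 5

5


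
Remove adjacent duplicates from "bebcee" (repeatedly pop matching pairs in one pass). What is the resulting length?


Input: bebcee
Stack-based adjacent duplicate removal:
  Read 'b': push. Stack: b
  Read 'e': push. Stack: be
  Read 'b': push. Stack: beb
  Read 'c': push. Stack: bebc
  Read 'e': push. Stack: bebce
  Read 'e': matches stack top 'e' => pop. Stack: bebc
Final stack: "bebc" (length 4)

4


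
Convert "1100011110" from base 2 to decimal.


Input: "1100011110" in base 2
Positional expansion:
  Digit '1' (value 1) x 2^9 = 512
  Digit '1' (value 1) x 2^8 = 256
  Digit '0' (value 0) x 2^7 = 0
  Digit '0' (value 0) x 2^6 = 0
  Digit '0' (value 0) x 2^5 = 0
  Digit '1' (value 1) x 2^4 = 16
  Digit '1' (value 1) x 2^3 = 8
  Digit '1' (value 1) x 2^2 = 4
  Digit '1' (value 1) x 2^1 = 2
  Digit '0' (value 0) x 2^0 = 0
Sum = 798

798


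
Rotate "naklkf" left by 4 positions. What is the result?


Input: "naklkf", rotate left by 4
First 4 characters: "nakl"
Remaining characters: "kf"
Concatenate remaining + first: "kf" + "nakl" = "kfnakl"

kfnakl


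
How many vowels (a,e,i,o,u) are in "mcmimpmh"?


Input: mcmimpmh
Checking each character:
  'm' at position 0: consonant
  'c' at position 1: consonant
  'm' at position 2: consonant
  'i' at position 3: vowel (running total: 1)
  'm' at position 4: consonant
  'p' at position 5: consonant
  'm' at position 6: consonant
  'h' at position 7: consonant
Total vowels: 1

1


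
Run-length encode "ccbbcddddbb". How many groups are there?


Input: ccbbcddddbb
Scanning for consecutive runs:
  Group 1: 'c' x 2 (positions 0-1)
  Group 2: 'b' x 2 (positions 2-3)
  Group 3: 'c' x 1 (positions 4-4)
  Group 4: 'd' x 4 (positions 5-8)
  Group 5: 'b' x 2 (positions 9-10)
Total groups: 5

5


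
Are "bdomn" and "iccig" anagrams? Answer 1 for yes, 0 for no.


Strings: "bdomn", "iccig"
Sorted first:  bdmno
Sorted second: ccgii
Differ at position 0: 'b' vs 'c' => not anagrams

0


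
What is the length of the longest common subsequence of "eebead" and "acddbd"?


LCS of "eebead" and "acddbd"
DP table:
           a    c    d    d    b    d
      0    0    0    0    0    0    0
  e   0    0    0    0    0    0    0
  e   0    0    0    0    0    0    0
  b   0    0    0    0    0    1    1
  e   0    0    0    0    0    1    1
  a   0    1    1    1    1    1    1
  d   0    1    1    2    2    2    2
LCS length = dp[6][6] = 2

2


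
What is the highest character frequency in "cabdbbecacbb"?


Input: cabdbbecacbb
Character counts:
  'a': 2
  'b': 5
  'c': 3
  'd': 1
  'e': 1
Maximum frequency: 5

5


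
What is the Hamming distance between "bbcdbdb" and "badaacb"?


Comparing "bbcdbdb" and "badaacb" position by position:
  Position 0: 'b' vs 'b' => same
  Position 1: 'b' vs 'a' => differ
  Position 2: 'c' vs 'd' => differ
  Position 3: 'd' vs 'a' => differ
  Position 4: 'b' vs 'a' => differ
  Position 5: 'd' vs 'c' => differ
  Position 6: 'b' vs 'b' => same
Total differences (Hamming distance): 5

5


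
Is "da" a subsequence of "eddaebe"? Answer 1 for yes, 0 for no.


Check if "da" is a subsequence of "eddaebe"
Greedy scan:
  Position 0 ('e'): no match needed
  Position 1 ('d'): matches sub[0] = 'd'
  Position 2 ('d'): no match needed
  Position 3 ('a'): matches sub[1] = 'a'
  Position 4 ('e'): no match needed
  Position 5 ('b'): no match needed
  Position 6 ('e'): no match needed
All 2 characters matched => is a subsequence

1


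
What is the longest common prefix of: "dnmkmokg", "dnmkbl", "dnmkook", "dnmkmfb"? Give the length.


Words: dnmkmokg, dnmkbl, dnmkook, dnmkmfb
  Position 0: all 'd' => match
  Position 1: all 'n' => match
  Position 2: all 'm' => match
  Position 3: all 'k' => match
  Position 4: ('m', 'b', 'o', 'm') => mismatch, stop
LCP = "dnmk" (length 4)

4


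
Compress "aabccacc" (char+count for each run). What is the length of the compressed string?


Input: aabccacc
Runs:
  'a' x 2 => "a2"
  'b' x 1 => "b1"
  'c' x 2 => "c2"
  'a' x 1 => "a1"
  'c' x 2 => "c2"
Compressed: "a2b1c2a1c2"
Compressed length: 10

10


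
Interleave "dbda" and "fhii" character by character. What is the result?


Interleaving "dbda" and "fhii":
  Position 0: 'd' from first, 'f' from second => "df"
  Position 1: 'b' from first, 'h' from second => "bh"
  Position 2: 'd' from first, 'i' from second => "di"
  Position 3: 'a' from first, 'i' from second => "ai"
Result: dfbhdiai

dfbhdiai


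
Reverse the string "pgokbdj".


Input: pgokbdj
Reading characters right to left:
  Position 6: 'j'
  Position 5: 'd'
  Position 4: 'b'
  Position 3: 'k'
  Position 2: 'o'
  Position 1: 'g'
  Position 0: 'p'
Reversed: jdbkogp

jdbkogp


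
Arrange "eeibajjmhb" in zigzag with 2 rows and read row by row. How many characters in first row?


Zigzag "eeibajjmhb" into 2 rows:
Placing characters:
  'e' => row 0
  'e' => row 1
  'i' => row 0
  'b' => row 1
  'a' => row 0
  'j' => row 1
  'j' => row 0
  'm' => row 1
  'h' => row 0
  'b' => row 1
Rows:
  Row 0: "eiajh"
  Row 1: "ebjmb"
First row length: 5

5


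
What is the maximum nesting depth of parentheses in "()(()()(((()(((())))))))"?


Input: "()(()()(((()(((())))))))"
Tracking depth:
  Position 0 '(': depth becomes 1
  Position 1 ')': depth becomes 0
  Position 2 '(': depth becomes 1
  Position 3 '(': depth becomes 2
  Position 4 ')': depth becomes 1
  Position 5 '(': depth becomes 2
  Position 6 ')': depth becomes 1
  Position 7 '(': depth becomes 2
  Position 8 '(': depth becomes 3
  Position 9 '(': depth becomes 4
  Position 10 '(': depth becomes 5
  Position 11 ')': depth becomes 4
  Position 12 '(': depth becomes 5
  Position 13 '(': depth becomes 6
  Position 14 '(': depth becomes 7
  Position 15 '(': depth becomes 8
  Position 16 ')': depth becomes 7
  Position 17 ')': depth becomes 6
  Position 18 ')': depth becomes 5
  Position 19 ')': depth becomes 4
  Position 20 ')': depth becomes 3
  Position 21 ')': depth becomes 2
  Position 22 ')': depth becomes 1
  Position 23 ')': depth becomes 0
Maximum depth reached: 8

8


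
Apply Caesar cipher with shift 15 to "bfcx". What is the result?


Caesar cipher: shift "bfcx" by 15
  'b' (pos 1) + 15 = pos 16 = 'q'
  'f' (pos 5) + 15 = pos 20 = 'u'
  'c' (pos 2) + 15 = pos 17 = 'r'
  'x' (pos 23) + 15 = pos 12 = 'm'
Result: qurm

qurm


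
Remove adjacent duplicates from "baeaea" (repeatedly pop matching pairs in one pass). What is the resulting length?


Input: baeaea
Stack-based adjacent duplicate removal:
  Read 'b': push. Stack: b
  Read 'a': push. Stack: ba
  Read 'e': push. Stack: bae
  Read 'a': push. Stack: baea
  Read 'e': push. Stack: baeae
  Read 'a': push. Stack: baeaea
Final stack: "baeaea" (length 6)

6


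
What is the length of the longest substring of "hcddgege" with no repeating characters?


Input: "hcddgege"
Sliding window (track last position of each char):
  Position 0 ('h'): window [0,0] length 1 -- new best
  Position 1 ('c'): window [0,1] length 2 -- new best
  Position 2 ('d'): window [0,2] length 3 -- new best
  Position 3 ('d'): repeat (last at 2), move window start to 3
  Position 3 ('d'): window [3,3] length 1
  Position 4 ('g'): window [3,4] length 2
  Position 5 ('e'): window [3,5] length 3
  Position 6 ('g'): repeat (last at 4), move window start to 5
  Position 6 ('g'): window [5,6] length 2
  Position 7 ('e'): repeat (last at 5), move window start to 6
  Position 7 ('e'): window [6,7] length 2
Longest substring with no repeats: "hcd" with length 3

3


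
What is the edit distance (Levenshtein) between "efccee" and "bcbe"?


Computing edit distance: "efccee" -> "bcbe"
DP table:
           b    c    b    e
      0    1    2    3    4
  e   1    1    2    3    3
  f   2    2    2    3    4
  c   3    3    2    3    4
  c   4    4    3    3    4
  e   5    5    4    4    3
  e   6    6    5    5    4
Edit distance = dp[6][4] = 4

4


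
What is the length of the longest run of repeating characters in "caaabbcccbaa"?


Input: "caaabbcccbaa"
Scanning for longest run:
  Position 1 ('a'): new char, reset run to 1
  Position 2 ('a'): continues run of 'a', length=2
  Position 3 ('a'): continues run of 'a', length=3
  Position 4 ('b'): new char, reset run to 1
  Position 5 ('b'): continues run of 'b', length=2
  Position 6 ('c'): new char, reset run to 1
  Position 7 ('c'): continues run of 'c', length=2
  Position 8 ('c'): continues run of 'c', length=3
  Position 9 ('b'): new char, reset run to 1
  Position 10 ('a'): new char, reset run to 1
  Position 11 ('a'): continues run of 'a', length=2
Longest run: 'a' with length 3

3


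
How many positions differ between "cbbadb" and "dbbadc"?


Comparing "cbbadb" and "dbbadc" position by position:
  Position 0: 'c' vs 'd' => DIFFER
  Position 1: 'b' vs 'b' => same
  Position 2: 'b' vs 'b' => same
  Position 3: 'a' vs 'a' => same
  Position 4: 'd' vs 'd' => same
  Position 5: 'b' vs 'c' => DIFFER
Positions that differ: 2

2


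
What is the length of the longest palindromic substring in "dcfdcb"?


Input: "dcfdcb"
Checking substrings for palindromes:
  No multi-char palindromic substrings found
Longest palindromic substring: "d" with length 1

1


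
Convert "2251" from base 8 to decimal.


Input: "2251" in base 8
Positional expansion:
  Digit '2' (value 2) x 8^3 = 1024
  Digit '2' (value 2) x 8^2 = 128
  Digit '5' (value 5) x 8^1 = 40
  Digit '1' (value 1) x 8^0 = 1
Sum = 1193

1193


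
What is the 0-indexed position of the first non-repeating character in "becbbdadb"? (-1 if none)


Input: becbbdadb
Character frequencies:
  'a': 1
  'b': 4
  'c': 1
  'd': 2
  'e': 1
Scanning left to right for freq == 1:
  Position 0 ('b'): freq=4, skip
  Position 1 ('e'): unique! => answer = 1

1


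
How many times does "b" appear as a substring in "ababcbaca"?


Searching for "b" in "ababcbaca"
Scanning each position:
  Position 0: "a" => no
  Position 1: "b" => MATCH
  Position 2: "a" => no
  Position 3: "b" => MATCH
  Position 4: "c" => no
  Position 5: "b" => MATCH
  Position 6: "a" => no
  Position 7: "c" => no
  Position 8: "a" => no
Total occurrences: 3

3


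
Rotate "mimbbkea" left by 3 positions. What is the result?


Input: "mimbbkea", rotate left by 3
First 3 characters: "mim"
Remaining characters: "bbkea"
Concatenate remaining + first: "bbkea" + "mim" = "bbkeamim"

bbkeamim


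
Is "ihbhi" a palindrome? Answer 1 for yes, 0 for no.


Input: ihbhi
Reversed: ihbhi
  Compare pos 0 ('i') with pos 4 ('i'): match
  Compare pos 1 ('h') with pos 3 ('h'): match
Result: palindrome

1


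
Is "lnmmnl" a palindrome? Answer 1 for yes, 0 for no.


Input: lnmmnl
Reversed: lnmmnl
  Compare pos 0 ('l') with pos 5 ('l'): match
  Compare pos 1 ('n') with pos 4 ('n'): match
  Compare pos 2 ('m') with pos 3 ('m'): match
Result: palindrome

1


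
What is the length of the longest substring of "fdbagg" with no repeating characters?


Input: "fdbagg"
Sliding window (track last position of each char):
  Position 0 ('f'): window [0,0] length 1 -- new best
  Position 1 ('d'): window [0,1] length 2 -- new best
  Position 2 ('b'): window [0,2] length 3 -- new best
  Position 3 ('a'): window [0,3] length 4 -- new best
  Position 4 ('g'): window [0,4] length 5 -- new best
  Position 5 ('g'): repeat (last at 4), move window start to 5
  Position 5 ('g'): window [5,5] length 1
Longest substring with no repeats: "fdbag" with length 5

5


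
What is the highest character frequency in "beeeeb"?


Input: beeeeb
Character counts:
  'b': 2
  'e': 4
Maximum frequency: 4

4


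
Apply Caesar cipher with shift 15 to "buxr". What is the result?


Caesar cipher: shift "buxr" by 15
  'b' (pos 1) + 15 = pos 16 = 'q'
  'u' (pos 20) + 15 = pos 9 = 'j'
  'x' (pos 23) + 15 = pos 12 = 'm'
  'r' (pos 17) + 15 = pos 6 = 'g'
Result: qjmg

qjmg


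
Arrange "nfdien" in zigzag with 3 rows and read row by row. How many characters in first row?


Zigzag "nfdien" into 3 rows:
Placing characters:
  'n' => row 0
  'f' => row 1
  'd' => row 2
  'i' => row 1
  'e' => row 0
  'n' => row 1
Rows:
  Row 0: "ne"
  Row 1: "fin"
  Row 2: "d"
First row length: 2

2


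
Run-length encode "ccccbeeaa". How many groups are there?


Input: ccccbeeaa
Scanning for consecutive runs:
  Group 1: 'c' x 4 (positions 0-3)
  Group 2: 'b' x 1 (positions 4-4)
  Group 3: 'e' x 2 (positions 5-6)
  Group 4: 'a' x 2 (positions 7-8)
Total groups: 4

4


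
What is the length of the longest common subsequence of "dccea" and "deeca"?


LCS of "dccea" and "deeca"
DP table:
           d    e    e    c    a
      0    0    0    0    0    0
  d   0    1    1    1    1    1
  c   0    1    1    1    2    2
  c   0    1    1    1    2    2
  e   0    1    2    2    2    2
  a   0    1    2    2    2    3
LCS length = dp[5][5] = 3

3


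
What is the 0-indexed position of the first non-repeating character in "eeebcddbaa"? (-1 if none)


Input: eeebcddbaa
Character frequencies:
  'a': 2
  'b': 2
  'c': 1
  'd': 2
  'e': 3
Scanning left to right for freq == 1:
  Position 0 ('e'): freq=3, skip
  Position 1 ('e'): freq=3, skip
  Position 2 ('e'): freq=3, skip
  Position 3 ('b'): freq=2, skip
  Position 4 ('c'): unique! => answer = 4

4


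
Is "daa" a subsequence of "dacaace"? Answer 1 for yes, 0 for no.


Check if "daa" is a subsequence of "dacaace"
Greedy scan:
  Position 0 ('d'): matches sub[0] = 'd'
  Position 1 ('a'): matches sub[1] = 'a'
  Position 2 ('c'): no match needed
  Position 3 ('a'): matches sub[2] = 'a'
  Position 4 ('a'): no match needed
  Position 5 ('c'): no match needed
  Position 6 ('e'): no match needed
All 3 characters matched => is a subsequence

1


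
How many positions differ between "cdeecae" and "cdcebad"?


Comparing "cdeecae" and "cdcebad" position by position:
  Position 0: 'c' vs 'c' => same
  Position 1: 'd' vs 'd' => same
  Position 2: 'e' vs 'c' => DIFFER
  Position 3: 'e' vs 'e' => same
  Position 4: 'c' vs 'b' => DIFFER
  Position 5: 'a' vs 'a' => same
  Position 6: 'e' vs 'd' => DIFFER
Positions that differ: 3

3


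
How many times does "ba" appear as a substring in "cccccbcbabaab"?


Searching for "ba" in "cccccbcbabaab"
Scanning each position:
  Position 0: "cc" => no
  Position 1: "cc" => no
  Position 2: "cc" => no
  Position 3: "cc" => no
  Position 4: "cb" => no
  Position 5: "bc" => no
  Position 6: "cb" => no
  Position 7: "ba" => MATCH
  Position 8: "ab" => no
  Position 9: "ba" => MATCH
  Position 10: "aa" => no
  Position 11: "ab" => no
Total occurrences: 2

2


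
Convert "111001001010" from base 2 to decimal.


Input: "111001001010" in base 2
Positional expansion:
  Digit '1' (value 1) x 2^11 = 2048
  Digit '1' (value 1) x 2^10 = 1024
  Digit '1' (value 1) x 2^9 = 512
  Digit '0' (value 0) x 2^8 = 0
  Digit '0' (value 0) x 2^7 = 0
  Digit '1' (value 1) x 2^6 = 64
  Digit '0' (value 0) x 2^5 = 0
  Digit '0' (value 0) x 2^4 = 0
  Digit '1' (value 1) x 2^3 = 8
  Digit '0' (value 0) x 2^2 = 0
  Digit '1' (value 1) x 2^1 = 2
  Digit '0' (value 0) x 2^0 = 0
Sum = 3658

3658


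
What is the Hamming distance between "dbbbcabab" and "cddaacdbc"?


Comparing "dbbbcabab" and "cddaacdbc" position by position:
  Position 0: 'd' vs 'c' => differ
  Position 1: 'b' vs 'd' => differ
  Position 2: 'b' vs 'd' => differ
  Position 3: 'b' vs 'a' => differ
  Position 4: 'c' vs 'a' => differ
  Position 5: 'a' vs 'c' => differ
  Position 6: 'b' vs 'd' => differ
  Position 7: 'a' vs 'b' => differ
  Position 8: 'b' vs 'c' => differ
Total differences (Hamming distance): 9

9
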